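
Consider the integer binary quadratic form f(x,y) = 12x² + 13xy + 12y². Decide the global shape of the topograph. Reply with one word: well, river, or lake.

D = b²−4ac = 13² − 4·12·12 = -407
D < 0 ⇒ definite ⇒ every region one sign ⇒ single well

well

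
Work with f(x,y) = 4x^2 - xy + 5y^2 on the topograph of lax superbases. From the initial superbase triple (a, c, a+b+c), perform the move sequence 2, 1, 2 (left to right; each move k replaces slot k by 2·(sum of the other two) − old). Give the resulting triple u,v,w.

start (4,5,8) = (f(1,0),f(0,1),f(1,1))
replace slot 2: 2·(4+8) − 5 = 19 → (4,19,8)
replace slot 1: 2·(19+8) − 4 = 50 → (50,19,8)
replace slot 2: 2·(50+8) − 19 = 97 → (50,97,8)

50,97,8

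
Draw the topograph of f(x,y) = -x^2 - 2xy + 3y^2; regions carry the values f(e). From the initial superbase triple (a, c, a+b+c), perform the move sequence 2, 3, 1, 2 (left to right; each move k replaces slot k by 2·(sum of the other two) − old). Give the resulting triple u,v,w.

start (-1,3,0) = (f(1,0),f(0,1),f(1,1))
replace slot 2: 2·((-1)+0) − 3 = -5 → (-1,-5,0)
replace slot 3: 2·((-1)+(-5)) − 0 = -12 → (-1,-5,-12)
replace slot 1: 2·((-5)+(-12)) − (-1) = -33 → (-33,-5,-12)
replace slot 2: 2·((-33)+(-12)) − (-5) = -85 → (-33,-85,-12)

-33,-85,-12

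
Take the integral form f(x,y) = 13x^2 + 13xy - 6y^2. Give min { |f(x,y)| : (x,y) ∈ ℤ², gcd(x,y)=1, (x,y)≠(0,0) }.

river: ρ → (-6,11,15)
river: ρ → (15,19,-2)
river: ρ → (-2,21,5)
river: ρ → (5,19,-6)
river: ρ → (-6,17,8)
river: ρ → (8,15,-8)
river: ρ → (-8,17,6)
river: ρ → (6,19,-5)
river: ρ → (-5,21,2)
river: ρ → (2,19,-15)
river: ρ → (-15,11,6)
river: ρ → (6,13,-13)
river: ρ → (-13,13,6)
river: ρ → (6,11,-15)
river: ρ → (-15,19,2)
river: ρ → (2,21,-5)
river: ρ → (-5,19,6)
river: ρ → (6,17,-8)
river: ρ → (-8,15,8)
river: ρ → (8,17,-6)
river: ρ → (-6,19,5)
river: ρ → (5,21,-2)
river: ρ → (-2,19,15)
river: ρ → (15,11,-6)
river: ρ → (-6,13,13)
river: ρ → (13,13,-6)
closes: descent 0, river 26
min |a| on river = 2

2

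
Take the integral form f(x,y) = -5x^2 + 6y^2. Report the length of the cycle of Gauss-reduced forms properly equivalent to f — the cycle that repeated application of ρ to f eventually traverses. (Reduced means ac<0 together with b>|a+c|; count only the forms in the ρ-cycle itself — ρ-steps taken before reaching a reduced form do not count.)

D = 120, ⌊√D⌋ = 10
descent: ρ → (6,0,-5)
descent: ρ → (-5,10,1)  [lands on river]
river: ρ → (1,10,-5)
ρ-cycle length = 2 (tail of 2 descent steps not counted)

2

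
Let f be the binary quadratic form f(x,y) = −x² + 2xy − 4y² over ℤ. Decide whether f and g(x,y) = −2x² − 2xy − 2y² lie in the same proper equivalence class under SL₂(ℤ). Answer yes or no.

D₁ = -12, D₂ = -12
f is negative-definite; reduce −f:
−f: translate: b→0 (≡-2 mod 2), so (1,-2,4)→(1,0,3)
−f: reduced (well bottom): (1,0,3) with a≤c, −a<b≤a
flip sign back: reduced form of f is (-1,0,-3)
g is negative-definite; reduce −g:
−g: reduced (well bottom): (2,2,2) with a≤c, −a<b≤a
flip sign back: reduced form of g is (-2,-2,-2)
reduced forms (-1, 0, -3) vs (-2, -2, -2) ⇒ inequivalent

no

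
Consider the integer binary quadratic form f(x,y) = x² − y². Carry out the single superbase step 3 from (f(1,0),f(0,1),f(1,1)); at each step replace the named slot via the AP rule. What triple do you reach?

start (1,-1,0) = (f(1,0),f(0,1),f(1,1))
replace slot 3: 2·(1+(-1)) − 0 = 0 → (1,-1,0)

1,-1,0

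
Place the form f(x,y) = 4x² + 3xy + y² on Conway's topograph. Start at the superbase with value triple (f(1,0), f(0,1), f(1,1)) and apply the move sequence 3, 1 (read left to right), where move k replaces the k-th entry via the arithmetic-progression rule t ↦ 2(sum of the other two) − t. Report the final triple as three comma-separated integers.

start (4,1,8) = (f(1,0),f(0,1),f(1,1))
replace slot 3: 2·(4+1) − 8 = 2 → (4,1,2)
replace slot 1: 2·(1+2) − 4 = 2 → (2,1,2)

2,1,2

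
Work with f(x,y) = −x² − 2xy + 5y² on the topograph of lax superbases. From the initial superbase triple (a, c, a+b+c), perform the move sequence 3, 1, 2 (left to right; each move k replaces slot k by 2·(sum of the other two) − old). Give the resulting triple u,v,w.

start (-1,5,2) = (f(1,0),f(0,1),f(1,1))
replace slot 3: 2·((-1)+5) − 2 = 6 → (-1,5,6)
replace slot 1: 2·(5+6) − (-1) = 23 → (23,5,6)
replace slot 2: 2·(23+6) − 5 = 53 → (23,53,6)

23,53,6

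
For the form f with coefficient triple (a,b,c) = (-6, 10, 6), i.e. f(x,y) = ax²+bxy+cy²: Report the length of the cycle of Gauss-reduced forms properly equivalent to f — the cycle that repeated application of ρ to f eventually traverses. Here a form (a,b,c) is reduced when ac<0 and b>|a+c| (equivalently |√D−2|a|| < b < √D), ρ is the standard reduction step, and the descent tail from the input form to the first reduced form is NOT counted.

D = 244, ⌊√D⌋ = 15
river: ρ → (6,14,-2)
river: ρ → (-2,14,6)
river: ρ → (6,10,-6)
river: ρ → (-6,14,2)
river: ρ → (2,14,-6)
river: ρ → (-6,10,6)
ρ-cycle length = 6 (tail of 0 descent steps not counted)

6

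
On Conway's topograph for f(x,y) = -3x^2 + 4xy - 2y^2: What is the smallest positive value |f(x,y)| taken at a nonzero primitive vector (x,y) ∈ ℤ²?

translate: b→2 (≡-4 mod 6), so (3,-4,2)→(3,2,1)
flip: (3,2,1)→(1,-2,3)
translate: b→0 (≡-2 mod 2), so (1,-2,3)→(1,0,2)
reduced (well bottom): (1,0,2) with a≤c, −a<b≤a
well minimum |f| = |-1| = 1 (negative-definite)

1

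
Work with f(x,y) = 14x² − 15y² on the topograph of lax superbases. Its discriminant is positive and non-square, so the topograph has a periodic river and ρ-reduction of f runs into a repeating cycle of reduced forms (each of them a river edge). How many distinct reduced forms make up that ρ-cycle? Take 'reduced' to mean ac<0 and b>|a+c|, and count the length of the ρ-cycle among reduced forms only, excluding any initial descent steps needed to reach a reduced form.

D = 840, ⌊√D⌋ = 28
descent: ρ → (-15,0,14)
descent: ρ → (14,28,-1)  [lands on river]
river: ρ → (-1,28,14)
ρ-cycle length = 2 (tail of 2 descent steps not counted)

2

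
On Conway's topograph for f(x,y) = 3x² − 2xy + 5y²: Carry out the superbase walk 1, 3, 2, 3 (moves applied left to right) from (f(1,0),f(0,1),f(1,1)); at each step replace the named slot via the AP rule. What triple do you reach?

start (3,5,6) = (f(1,0),f(0,1),f(1,1))
replace slot 1: 2·(5+6) − 3 = 19 → (19,5,6)
replace slot 3: 2·(19+5) − 6 = 42 → (19,5,42)
replace slot 2: 2·(19+42) − 5 = 117 → (19,117,42)
replace slot 3: 2·(19+117) − 42 = 230 → (19,117,230)

19,117,230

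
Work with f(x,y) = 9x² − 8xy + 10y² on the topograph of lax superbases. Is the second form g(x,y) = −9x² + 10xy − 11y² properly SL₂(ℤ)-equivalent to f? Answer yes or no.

D₁ = -296, D₂ = -296
f: reduced (well bottom): (9,-8,10) with a≤c, −a<b≤a
g is negative-definite; reduce −g:
−g: translate: b→8 (≡-10 mod 18), so (9,-10,11)→(9,8,10)
−g: reduced (well bottom): (9,8,10) with a≤c, −a<b≤a
flip sign back: reduced form of g is (-9,-8,-10)
reduced forms (9, -8, 10) vs (-9, -8, -10) ⇒ inequivalent

no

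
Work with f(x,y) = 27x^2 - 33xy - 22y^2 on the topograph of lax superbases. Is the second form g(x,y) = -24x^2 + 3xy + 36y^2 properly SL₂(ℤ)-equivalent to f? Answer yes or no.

D₁ = 3465, D₂ = 3465
river cycle of f (length 14): (-22, 33, 27), (27, 21, -28), (-28, 35, 20), (20, 45, -18), (-18, 27, 38), (38, 49, -7), (-7, 49, 38), (38, 27, -18), (-18, 45, 20), (20, 35, -28), … (4 more)
river cycle of g (length 10): (-24, 51, 9), (9, 57, -6), (-6, 51, 36), (36, 21, -21), (-21, 21, 36), (36, 51, -6), (-6, 57, 9), (9, 51, -24), (-24, 45, 15), (15, 45, -24)
cycles differ ⇒ inequivalent

no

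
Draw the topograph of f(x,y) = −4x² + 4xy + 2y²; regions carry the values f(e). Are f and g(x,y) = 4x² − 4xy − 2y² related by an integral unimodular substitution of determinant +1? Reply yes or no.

D₁ = 48, D₂ = 48
river cycle of f (length 2): (2, 4, -4), (-4, 4, 2)
river cycle of g (length 2): (-2, 4, 4), (4, 4, -2)
cycles differ ⇒ inequivalent

no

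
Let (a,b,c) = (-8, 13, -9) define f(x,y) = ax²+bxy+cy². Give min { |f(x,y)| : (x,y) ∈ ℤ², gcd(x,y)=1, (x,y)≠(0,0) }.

translate: b→3 (≡-13 mod 16), so (8,-13,9)→(8,3,4)
flip: (8,3,4)→(4,-3,8)
reduced (well bottom): (4,-3,8) with a≤c, −a<b≤a
well minimum |f| = |-4| = 4 (negative-definite)

4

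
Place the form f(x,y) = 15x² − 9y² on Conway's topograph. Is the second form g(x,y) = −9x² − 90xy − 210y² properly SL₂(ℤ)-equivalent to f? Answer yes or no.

D₁ = 540, D₂ = 540
river cycle of f (length 2): (-9, 18, 6), (6, 18, -9)
river cycle of g (length 2): (-9, 18, 6), (6, 18, -9)
cycles coincide ⇒ equivalent

yes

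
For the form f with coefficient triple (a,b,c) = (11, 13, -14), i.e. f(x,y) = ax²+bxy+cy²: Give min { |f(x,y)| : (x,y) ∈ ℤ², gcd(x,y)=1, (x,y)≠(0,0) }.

river: ρ → (-14,15,10)
river: ρ → (10,25,-4)
river: ρ → (-4,23,16)
river: ρ → (16,9,-11)
river: ρ → (-11,13,14)
river: ρ → (14,15,-10)
river: ρ → (-10,25,4)
river: ρ → (4,23,-16)
river: ρ → (-16,9,11)
river: ρ → (11,13,-14)
closes: descent 0, river 10
min |a| on river = 4

4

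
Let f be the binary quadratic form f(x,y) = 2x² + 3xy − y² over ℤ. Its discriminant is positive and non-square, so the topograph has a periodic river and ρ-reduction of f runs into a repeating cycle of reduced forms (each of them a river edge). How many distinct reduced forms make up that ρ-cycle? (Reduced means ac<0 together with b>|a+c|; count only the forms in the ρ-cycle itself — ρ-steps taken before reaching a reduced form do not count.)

D = 17, ⌊√D⌋ = 4
river: ρ → (-1,3,2)
river: ρ → (2,1,-2)
river: ρ → (-2,3,1)
river: ρ → (1,3,-2)
river: ρ → (-2,1,2)
river: ρ → (2,3,-1)
ρ-cycle length = 6 (tail of 0 descent steps not counted)

6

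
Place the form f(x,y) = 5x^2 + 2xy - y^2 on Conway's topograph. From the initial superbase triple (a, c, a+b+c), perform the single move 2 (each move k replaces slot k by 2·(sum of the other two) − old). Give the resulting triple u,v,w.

start (5,-1,6) = (f(1,0),f(0,1),f(1,1))
replace slot 2: 2·(5+6) − (-1) = 23 → (5,23,6)

5,23,6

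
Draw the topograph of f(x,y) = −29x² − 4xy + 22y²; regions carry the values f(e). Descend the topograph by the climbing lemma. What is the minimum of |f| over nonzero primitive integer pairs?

descent: ρ → (22,48,-3)  [lands on river]
river: ρ → (-3,48,22)
river: ρ → (22,40,-11)
river: ρ → (-11,48,6)
river: ρ → (6,48,-11)
river: ρ → (-11,40,22)
closes: descent 1, river 6
min |a| on river = 3

3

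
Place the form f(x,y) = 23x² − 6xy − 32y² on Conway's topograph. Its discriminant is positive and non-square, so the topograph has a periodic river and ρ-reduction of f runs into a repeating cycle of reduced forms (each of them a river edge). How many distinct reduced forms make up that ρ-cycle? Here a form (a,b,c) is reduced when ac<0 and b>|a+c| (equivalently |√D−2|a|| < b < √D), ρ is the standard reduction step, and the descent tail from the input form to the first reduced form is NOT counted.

D = 2980, ⌊√D⌋ = 54
descent: ρ → (-32,6,23)
descent: ρ → (23,40,-15)  [lands on river]
river: ρ → (-15,50,8)
river: ρ → (8,46,-27)
river: ρ → (-27,8,27)
river: ρ → (27,46,-8)
river: ρ → (-8,50,15)
river: ρ → (15,40,-23)
river: ρ → (-23,52,3)
river: ρ → (3,50,-40)
river: ρ → (-40,30,13)
river: ρ → (13,48,-13)
river: ρ → (-13,30,40)
river: ρ → (40,50,-3)
river: ρ → (-3,52,23)
ρ-cycle length = 14 (tail of 2 descent steps not counted)

14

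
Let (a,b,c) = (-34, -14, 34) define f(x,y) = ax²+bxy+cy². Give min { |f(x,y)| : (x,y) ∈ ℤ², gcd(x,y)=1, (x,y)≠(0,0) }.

descent: ρ → (34,14,-34)  [lands on river]
river: ρ → (-34,54,14)
river: ρ → (14,58,-26)
river: ρ → (-26,46,26)
river: ρ → (26,58,-14)
river: ρ → (-14,54,34)
closes: descent 1, river 6
min |a| on river = 14

14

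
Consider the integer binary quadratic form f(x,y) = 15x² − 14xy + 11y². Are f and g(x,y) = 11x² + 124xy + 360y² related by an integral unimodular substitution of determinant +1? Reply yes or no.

D₁ = -464, D₂ = -464
f: flip: (15,-14,11)→(11,14,15)
f: translate: b→-8 (≡14 mod 22), so (11,14,15)→(11,-8,12)
f: reduced (well bottom): (11,-8,12) with a≤c, −a<b≤a
g: translate: b→-8 (≡124 mod 22), so (11,124,360)→(11,-8,12)
g: reduced (well bottom): (11,-8,12) with a≤c, −a<b≤a
reduced forms (11, -8, 12) vs (11, -8, 12) ⇒ equivalent

yes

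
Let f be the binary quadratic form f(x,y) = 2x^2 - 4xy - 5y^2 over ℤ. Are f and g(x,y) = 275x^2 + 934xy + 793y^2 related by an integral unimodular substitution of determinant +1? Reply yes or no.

D₁ = 56, D₂ = 56
river cycle of f (length 4): (-5, 4, 2), (2, 4, -5), (-5, 6, 1), (1, 6, -5)
river cycle of g (length 4): (2, 4, -5), (-5, 6, 1), (1, 6, -5), (-5, 4, 2)
cycles coincide ⇒ equivalent

yes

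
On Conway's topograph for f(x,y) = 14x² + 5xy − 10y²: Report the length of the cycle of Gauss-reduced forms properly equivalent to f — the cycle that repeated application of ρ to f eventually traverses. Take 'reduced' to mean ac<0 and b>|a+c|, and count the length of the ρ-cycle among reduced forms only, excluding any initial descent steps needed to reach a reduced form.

D = 585, ⌊√D⌋ = 24
river: ρ → (-10,15,9)
river: ρ → (9,21,-4)
river: ρ → (-4,19,14)
river: ρ → (14,9,-9)
river: ρ → (-9,9,14)
river: ρ → (14,19,-4)
river: ρ → (-4,21,9)
river: ρ → (9,15,-10)
river: ρ → (-10,5,14)
river: ρ → (14,23,-1)
river: ρ → (-1,23,14)
river: ρ → (14,5,-10)
ρ-cycle length = 12 (tail of 0 descent steps not counted)

12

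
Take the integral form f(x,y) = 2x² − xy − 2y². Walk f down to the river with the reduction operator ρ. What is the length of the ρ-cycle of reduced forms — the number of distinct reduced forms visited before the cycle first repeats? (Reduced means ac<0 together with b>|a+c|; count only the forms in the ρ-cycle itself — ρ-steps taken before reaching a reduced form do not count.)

D = 17, ⌊√D⌋ = 4
descent: ρ → (-2,1,2)  [lands on river]
river: ρ → (2,3,-1)
river: ρ → (-1,3,2)
river: ρ → (2,1,-2)
river: ρ → (-2,3,1)
river: ρ → (1,3,-2)
ρ-cycle length = 6 (tail of 1 descent step not counted)

6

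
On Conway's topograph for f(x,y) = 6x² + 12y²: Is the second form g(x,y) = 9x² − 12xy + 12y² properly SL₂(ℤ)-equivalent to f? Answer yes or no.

D₁ = -288, D₂ = -288
f: reduced (well bottom): (6,0,12) with a≤c, −a<b≤a
g: translate: b→6 (≡-12 mod 18), so (9,-12,12)→(9,6,9)
g: reduced (well bottom): (9,6,9) with a≤c, −a<b≤a
reduced forms (6, 0, 12) vs (9, 6, 9) ⇒ inequivalent

no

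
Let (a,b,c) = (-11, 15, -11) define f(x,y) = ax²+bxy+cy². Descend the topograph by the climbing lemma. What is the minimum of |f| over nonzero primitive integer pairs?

translate: b→7 (≡-15 mod 22), so (11,-15,11)→(11,7,7)
flip: (11,7,7)→(7,-7,11)
translate: b→7 (≡-7 mod 14), so (7,-7,11)→(7,7,11)
reduced (well bottom): (7,7,11) with a≤c, −a<b≤a
well minimum |f| = |-7| = 7 (negative-definite)

7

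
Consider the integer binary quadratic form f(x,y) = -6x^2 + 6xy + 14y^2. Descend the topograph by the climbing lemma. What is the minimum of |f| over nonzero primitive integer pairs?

descent: ρ → (14,-6,-6)
descent: ρ → (-6,18,2)  [lands on river]
river: ρ → (2,18,-6)
closes: descent 2, river 2
min |a| on river = 2

2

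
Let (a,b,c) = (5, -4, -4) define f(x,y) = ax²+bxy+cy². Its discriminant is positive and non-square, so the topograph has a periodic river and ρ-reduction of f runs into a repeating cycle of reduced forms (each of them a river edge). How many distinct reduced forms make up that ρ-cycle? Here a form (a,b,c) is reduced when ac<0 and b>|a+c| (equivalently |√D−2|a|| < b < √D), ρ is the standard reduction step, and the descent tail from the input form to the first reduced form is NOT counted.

D = 96, ⌊√D⌋ = 9
descent: ρ → (-4,4,5)  [lands on river]
river: ρ → (5,6,-3)
river: ρ → (-3,6,5)
river: ρ → (5,4,-4)
ρ-cycle length = 4 (tail of 1 descent step not counted)

4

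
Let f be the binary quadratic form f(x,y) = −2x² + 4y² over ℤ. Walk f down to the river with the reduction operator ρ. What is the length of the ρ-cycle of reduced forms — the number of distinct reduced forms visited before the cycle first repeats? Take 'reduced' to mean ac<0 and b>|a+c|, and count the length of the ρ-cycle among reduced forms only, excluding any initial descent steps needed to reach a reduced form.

D = 32, ⌊√D⌋ = 5
descent: ρ → (4,0,-2)
descent: ρ → (-2,4,2)  [lands on river]
river: ρ → (2,4,-2)
ρ-cycle length = 2 (tail of 2 descent steps not counted)

2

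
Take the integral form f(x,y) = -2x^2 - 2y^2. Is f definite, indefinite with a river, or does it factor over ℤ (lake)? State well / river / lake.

D = b²−4ac = 0² − 4·(-2)·(-2) = -16
D < 0 ⇒ definite ⇒ every region one sign ⇒ single well

well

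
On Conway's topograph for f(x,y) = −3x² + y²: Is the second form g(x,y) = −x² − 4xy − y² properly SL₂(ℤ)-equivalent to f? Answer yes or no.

D₁ = 12, D₂ = 12
river cycle of f (length 2): (1, 2, -2), (-2, 2, 1)
river cycle of g (length 2): (-1, 2, 2), (2, 2, -1)
cycles differ ⇒ inequivalent

no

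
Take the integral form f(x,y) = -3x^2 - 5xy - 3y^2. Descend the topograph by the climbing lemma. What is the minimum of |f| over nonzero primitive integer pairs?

translate: b→-1 (≡5 mod 6), so (3,5,3)→(3,-1,1)
flip: (3,-1,1)→(1,1,3)
reduced (well bottom): (1,1,3) with a≤c, −a<b≤a
well minimum |f| = |-1| = 1 (negative-definite)

1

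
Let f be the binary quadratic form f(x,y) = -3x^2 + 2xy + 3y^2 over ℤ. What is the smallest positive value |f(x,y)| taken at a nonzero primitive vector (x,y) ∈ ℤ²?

river: ρ → (3,4,-2)
river: ρ → (-2,4,3)
river: ρ → (3,2,-3)
river: ρ → (-3,4,2)
river: ρ → (2,4,-3)
river: ρ → (-3,2,3)
closes: descent 0, river 6
min |a| on river = 2

2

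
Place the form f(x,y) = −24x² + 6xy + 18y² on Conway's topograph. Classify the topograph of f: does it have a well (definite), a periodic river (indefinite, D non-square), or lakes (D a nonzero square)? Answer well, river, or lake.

D = b²−4ac = 6² − 4·(-24)·18 = 1764
D = 42² is a perfect square ⇒ form factors over ℤ ⇒ lakes

lake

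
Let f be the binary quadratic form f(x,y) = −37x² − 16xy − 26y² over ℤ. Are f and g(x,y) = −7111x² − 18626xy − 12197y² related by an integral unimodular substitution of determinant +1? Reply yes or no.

D₁ = -3592, D₂ = -3592
f is negative-definite; reduce −f:
−f: flip: (37,16,26)→(26,-16,37)
−f: reduced (well bottom): (26,-16,37) with a≤c, −a<b≤a
flip sign back: reduced form of f is (-26,16,-37)
g is negative-definite; reduce −g:
−g: translate: b→4404 (≡18626 mod 14222), so (7111,18626,12197)→(7111,4404,682)
−g: flip: (7111,4404,682)→(682,-4404,7111)
−g: translate: b→-312 (≡-4404 mod 1364), so (682,-4404,7111)→(682,-312,37)
−g: flip: (682,-312,37)→(37,312,682)
−g: translate: b→16 (≡312 mod 74), so (37,312,682)→(37,16,26)
−g: flip: (37,16,26)→(26,-16,37)
−g: reduced (well bottom): (26,-16,37) with a≤c, −a<b≤a
flip sign back: reduced form of g is (-26,16,-37)
reduced forms (-26, 16, -37) vs (-26, 16, -37) ⇒ equivalent

yes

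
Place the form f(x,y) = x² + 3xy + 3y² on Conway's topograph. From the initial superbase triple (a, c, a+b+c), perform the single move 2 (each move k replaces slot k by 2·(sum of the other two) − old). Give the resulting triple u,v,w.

start (1,3,7) = (f(1,0),f(0,1),f(1,1))
replace slot 2: 2·(1+7) − 3 = 13 → (1,13,7)

1,13,7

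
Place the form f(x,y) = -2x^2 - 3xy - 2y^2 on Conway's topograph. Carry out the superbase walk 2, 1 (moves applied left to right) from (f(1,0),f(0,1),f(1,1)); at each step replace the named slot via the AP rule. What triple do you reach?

start (-2,-2,-7) = (f(1,0),f(0,1),f(1,1))
replace slot 2: 2·((-2)+(-7)) − (-2) = -16 → (-2,-16,-7)
replace slot 1: 2·((-16)+(-7)) − (-2) = -44 → (-44,-16,-7)

-44,-16,-7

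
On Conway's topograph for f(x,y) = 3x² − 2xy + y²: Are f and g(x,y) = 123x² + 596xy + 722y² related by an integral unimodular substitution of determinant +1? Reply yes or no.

D₁ = -8, D₂ = -8
f: flip: (3,-2,1)→(1,2,3)
f: translate: b→0 (≡2 mod 2), so (1,2,3)→(1,0,2)
f: reduced (well bottom): (1,0,2) with a≤c, −a<b≤a
g: translate: b→104 (≡596 mod 246), so (123,596,722)→(123,104,22)
g: flip: (123,104,22)→(22,-104,123)
g: translate: b→-16 (≡-104 mod 44), so (22,-104,123)→(22,-16,3)
g: flip: (22,-16,3)→(3,16,22)
g: translate: b→-2 (≡16 mod 6), so (3,16,22)→(3,-2,1)
g: flip: (3,-2,1)→(1,2,3)
g: translate: b→0 (≡2 mod 2), so (1,2,3)→(1,0,2)
g: reduced (well bottom): (1,0,2) with a≤c, −a<b≤a
reduced forms (1, 0, 2) vs (1, 0, 2) ⇒ equivalent

yes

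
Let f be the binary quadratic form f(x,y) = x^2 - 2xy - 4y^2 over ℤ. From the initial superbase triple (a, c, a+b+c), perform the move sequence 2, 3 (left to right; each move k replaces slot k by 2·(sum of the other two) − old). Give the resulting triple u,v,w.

start (1,-4,-5) = (f(1,0),f(0,1),f(1,1))
replace slot 2: 2·(1+(-5)) − (-4) = -4 → (1,-4,-5)
replace slot 3: 2·(1+(-4)) − (-5) = -1 → (1,-4,-1)

1,-4,-1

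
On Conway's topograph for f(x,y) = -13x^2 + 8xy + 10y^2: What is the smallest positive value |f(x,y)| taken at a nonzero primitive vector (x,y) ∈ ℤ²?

river: ρ → (10,12,-11)
river: ρ → (-11,10,11)
river: ρ → (11,12,-10)
river: ρ → (-10,8,13)
river: ρ → (13,18,-5)
river: ρ → (-5,22,5)
river: ρ → (5,18,-13)
river: ρ → (-13,8,10)
closes: descent 0, river 8
min |a| on river = 5

5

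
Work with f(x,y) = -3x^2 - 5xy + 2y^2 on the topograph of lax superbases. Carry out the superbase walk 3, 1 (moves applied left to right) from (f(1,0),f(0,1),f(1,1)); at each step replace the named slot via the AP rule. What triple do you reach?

start (-3,2,-6) = (f(1,0),f(0,1),f(1,1))
replace slot 3: 2·((-3)+2) − (-6) = 4 → (-3,2,4)
replace slot 1: 2·(2+4) − (-3) = 15 → (15,2,4)

15,2,4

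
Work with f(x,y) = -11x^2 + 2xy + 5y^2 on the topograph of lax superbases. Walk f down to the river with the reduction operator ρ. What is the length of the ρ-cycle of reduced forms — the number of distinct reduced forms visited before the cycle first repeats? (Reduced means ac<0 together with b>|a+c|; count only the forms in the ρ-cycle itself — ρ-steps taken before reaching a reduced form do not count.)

D = 224, ⌊√D⌋ = 14
descent: ρ → (5,8,-8)  [lands on river]
river: ρ → (-8,8,5)
river: ρ → (5,12,-4)
river: ρ → (-4,12,5)
ρ-cycle length = 4 (tail of 1 descent step not counted)

4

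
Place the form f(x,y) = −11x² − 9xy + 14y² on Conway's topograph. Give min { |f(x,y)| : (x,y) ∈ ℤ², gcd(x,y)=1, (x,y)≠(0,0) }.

descent: ρ → (14,9,-11)  [lands on river]
river: ρ → (-11,13,12)
river: ρ → (12,11,-12)
river: ρ → (-12,13,11)
river: ρ → (11,9,-14)
river: ρ → (-14,19,6)
river: ρ → (6,17,-17)
river: ρ → (-17,17,6)
river: ρ → (6,19,-14)
river: ρ → (-14,9,11)
river: ρ → (11,13,-12)
river: ρ → (-12,11,12)
river: ρ → (12,13,-11)
river: ρ → (-11,9,14)
river: ρ → (14,19,-6)
river: ρ → (-6,17,17)
river: ρ → (17,17,-6)
river: ρ → (-6,19,14)
closes: descent 1, river 18
min |a| on river = 6

6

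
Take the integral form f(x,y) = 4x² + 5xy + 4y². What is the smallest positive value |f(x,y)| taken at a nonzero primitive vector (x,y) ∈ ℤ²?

translate: b→-3 (≡5 mod 8), so (4,5,4)→(4,-3,3)
flip: (4,-3,3)→(3,3,4)
reduced (well bottom): (3,3,4) with a≤c, −a<b≤a
well minimum = a = 3

3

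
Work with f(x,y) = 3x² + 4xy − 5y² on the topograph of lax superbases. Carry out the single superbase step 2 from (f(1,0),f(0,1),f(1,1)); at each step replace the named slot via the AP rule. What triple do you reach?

start (3,-5,2) = (f(1,0),f(0,1),f(1,1))
replace slot 2: 2·(3+2) − (-5) = 15 → (3,15,2)

3,15,2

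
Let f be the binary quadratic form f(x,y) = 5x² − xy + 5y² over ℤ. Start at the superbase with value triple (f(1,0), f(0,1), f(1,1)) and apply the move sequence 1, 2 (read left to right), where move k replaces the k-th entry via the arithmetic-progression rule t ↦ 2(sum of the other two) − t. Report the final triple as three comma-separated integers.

start (5,5,9) = (f(1,0),f(0,1),f(1,1))
replace slot 1: 2·(5+9) − 5 = 23 → (23,5,9)
replace slot 2: 2·(23+9) − 5 = 59 → (23,59,9)

23,59,9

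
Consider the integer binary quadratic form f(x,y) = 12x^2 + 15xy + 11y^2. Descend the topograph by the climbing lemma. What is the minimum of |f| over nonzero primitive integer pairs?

translate: b→-9 (≡15 mod 24), so (12,15,11)→(12,-9,8)
flip: (12,-9,8)→(8,9,12)
translate: b→-7 (≡9 mod 16), so (8,9,12)→(8,-7,11)
reduced (well bottom): (8,-7,11) with a≤c, −a<b≤a
well minimum = a = 8

8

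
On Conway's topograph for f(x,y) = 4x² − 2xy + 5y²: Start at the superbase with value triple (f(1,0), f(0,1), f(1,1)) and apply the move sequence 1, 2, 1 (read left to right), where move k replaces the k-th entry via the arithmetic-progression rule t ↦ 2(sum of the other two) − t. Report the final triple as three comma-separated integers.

start (4,5,7) = (f(1,0),f(0,1),f(1,1))
replace slot 1: 2·(5+7) − 4 = 20 → (20,5,7)
replace slot 2: 2·(20+7) − 5 = 49 → (20,49,7)
replace slot 1: 2·(49+7) − 20 = 92 → (92,49,7)

92,49,7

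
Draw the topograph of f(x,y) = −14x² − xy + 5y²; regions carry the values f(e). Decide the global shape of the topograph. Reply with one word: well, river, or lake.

D = b²−4ac = (-1)² − 4·(-14)·5 = 281
D > 0 non-square ⇒ indefinite ⇒ periodic river

river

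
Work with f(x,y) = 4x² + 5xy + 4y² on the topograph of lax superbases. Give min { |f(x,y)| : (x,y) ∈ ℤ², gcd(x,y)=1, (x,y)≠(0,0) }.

translate: b→-3 (≡5 mod 8), so (4,5,4)→(4,-3,3)
flip: (4,-3,3)→(3,3,4)
reduced (well bottom): (3,3,4) with a≤c, −a<b≤a
well minimum = a = 3

3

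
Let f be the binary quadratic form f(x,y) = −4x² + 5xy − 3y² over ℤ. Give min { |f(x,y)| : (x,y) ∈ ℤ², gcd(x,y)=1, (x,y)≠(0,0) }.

translate: b→3 (≡-5 mod 8), so (4,-5,3)→(4,3,2)
flip: (4,3,2)→(2,-3,4)
translate: b→1 (≡-3 mod 4), so (2,-3,4)→(2,1,3)
reduced (well bottom): (2,1,3) with a≤c, −a<b≤a
well minimum |f| = |-2| = 2 (negative-definite)

2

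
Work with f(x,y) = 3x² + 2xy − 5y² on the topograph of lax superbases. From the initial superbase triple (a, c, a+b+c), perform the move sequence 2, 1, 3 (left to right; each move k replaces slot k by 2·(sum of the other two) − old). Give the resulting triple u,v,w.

start (3,-5,0) = (f(1,0),f(0,1),f(1,1))
replace slot 2: 2·(3+0) − (-5) = 11 → (3,11,0)
replace slot 1: 2·(11+0) − 3 = 19 → (19,11,0)
replace slot 3: 2·(19+11) − 0 = 60 → (19,11,60)

19,11,60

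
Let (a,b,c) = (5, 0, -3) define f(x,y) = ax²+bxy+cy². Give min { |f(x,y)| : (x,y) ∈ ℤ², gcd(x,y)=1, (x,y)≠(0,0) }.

descent: ρ → (-3,6,2)  [lands on river]
river: ρ → (2,6,-3)
closes: descent 1, river 2
min |a| on river = 2

2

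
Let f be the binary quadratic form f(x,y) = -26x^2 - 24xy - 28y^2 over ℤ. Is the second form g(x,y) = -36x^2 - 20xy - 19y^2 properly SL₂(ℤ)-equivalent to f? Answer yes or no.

D₁ = -2336, D₂ = -2336
f is negative-definite; reduce −f:
−f: reduced (well bottom): (26,24,28) with a≤c, −a<b≤a
flip sign back: reduced form of f is (-26,-24,-28)
g is negative-definite; reduce −g:
−g: flip: (36,20,19)→(19,-20,36)
−g: translate: b→18 (≡-20 mod 38), so (19,-20,36)→(19,18,35)
−g: reduced (well bottom): (19,18,35) with a≤c, −a<b≤a
flip sign back: reduced form of g is (-19,-18,-35)
reduced forms (-26, -24, -28) vs (-19, -18, -35) ⇒ inequivalent

no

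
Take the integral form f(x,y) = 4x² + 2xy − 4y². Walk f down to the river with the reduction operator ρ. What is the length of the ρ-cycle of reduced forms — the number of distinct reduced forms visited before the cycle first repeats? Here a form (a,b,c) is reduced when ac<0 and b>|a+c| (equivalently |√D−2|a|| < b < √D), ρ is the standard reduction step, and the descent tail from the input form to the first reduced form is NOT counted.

D = 68, ⌊√D⌋ = 8
river: ρ → (-4,6,2)
river: ρ → (2,6,-4)
river: ρ → (-4,2,4)
river: ρ → (4,6,-2)
river: ρ → (-2,6,4)
river: ρ → (4,2,-4)
ρ-cycle length = 6 (tail of 0 descent steps not counted)

6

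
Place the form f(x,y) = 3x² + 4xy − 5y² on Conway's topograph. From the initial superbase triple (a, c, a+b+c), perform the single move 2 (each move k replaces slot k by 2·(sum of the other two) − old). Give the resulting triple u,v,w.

start (3,-5,2) = (f(1,0),f(0,1),f(1,1))
replace slot 2: 2·(3+2) − (-5) = 15 → (3,15,2)

3,15,2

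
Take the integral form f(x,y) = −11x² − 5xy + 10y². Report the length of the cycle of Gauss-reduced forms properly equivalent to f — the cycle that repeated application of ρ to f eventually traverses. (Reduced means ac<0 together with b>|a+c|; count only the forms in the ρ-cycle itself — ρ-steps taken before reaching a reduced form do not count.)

D = 465, ⌊√D⌋ = 21
descent: ρ → (10,5,-11)  [lands on river]
river: ρ → (-11,17,4)
river: ρ → (4,15,-15)
river: ρ → (-15,15,4)
river: ρ → (4,17,-11)
river: ρ → (-11,5,10)
river: ρ → (10,15,-6)
river: ρ → (-6,21,1)
river: ρ → (1,21,-6)
river: ρ → (-6,15,10)
ρ-cycle length = 10 (tail of 1 descent step not counted)

10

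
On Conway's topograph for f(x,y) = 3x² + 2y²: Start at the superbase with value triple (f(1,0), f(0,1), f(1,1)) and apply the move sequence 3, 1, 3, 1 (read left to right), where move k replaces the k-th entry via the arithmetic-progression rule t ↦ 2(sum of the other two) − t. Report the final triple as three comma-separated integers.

start (3,2,5) = (f(1,0),f(0,1),f(1,1))
replace slot 3: 2·(3+2) − 5 = 5 → (3,2,5)
replace slot 1: 2·(2+5) − 3 = 11 → (11,2,5)
replace slot 3: 2·(11+2) − 5 = 21 → (11,2,21)
replace slot 1: 2·(2+21) − 11 = 35 → (35,2,21)

35,2,21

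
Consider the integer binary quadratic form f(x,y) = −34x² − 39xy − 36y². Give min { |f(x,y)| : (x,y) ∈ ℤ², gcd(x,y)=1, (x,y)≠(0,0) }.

translate: b→-29 (≡39 mod 68), so (34,39,36)→(34,-29,31)
flip: (34,-29,31)→(31,29,34)
reduced (well bottom): (31,29,34) with a≤c, −a<b≤a
well minimum |f| = |-31| = 31 (negative-definite)

31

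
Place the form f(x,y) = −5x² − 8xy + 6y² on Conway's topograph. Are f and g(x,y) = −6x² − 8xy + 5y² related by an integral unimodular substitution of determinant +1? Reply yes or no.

D₁ = 184, D₂ = 184
river cycle of f (length 12): (6, 8, -5), (-5, 12, 2), (2, 12, -5), (-5, 8, 6), (6, 4, -7), (-7, 10, 3), (3, 8, -10), (-10, 12, 1), (1, 12, -10), (-10, 8, 3), … (2 more)
river cycle of g (length 12): (5, 8, -6), (-6, 4, 7), (7, 10, -3), (-3, 8, 10), (10, 12, -1), (-1, 12, 10), (10, 8, -3), (-3, 10, 7), (7, 4, -6), (-6, 8, 5), … (2 more)
cycles differ ⇒ inequivalent

no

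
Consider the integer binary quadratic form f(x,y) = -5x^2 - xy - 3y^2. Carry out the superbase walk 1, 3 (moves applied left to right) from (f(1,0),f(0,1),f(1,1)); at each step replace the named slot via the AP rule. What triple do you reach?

start (-5,-3,-9) = (f(1,0),f(0,1),f(1,1))
replace slot 1: 2·((-3)+(-9)) − (-5) = -19 → (-19,-3,-9)
replace slot 3: 2·((-19)+(-3)) − (-9) = -35 → (-19,-3,-35)

-19,-3,-35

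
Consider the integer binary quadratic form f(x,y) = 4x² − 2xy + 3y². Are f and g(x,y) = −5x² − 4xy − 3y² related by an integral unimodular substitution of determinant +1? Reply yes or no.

D₁ = -44, D₂ = -44
f: flip: (4,-2,3)→(3,2,4)
f: reduced (well bottom): (3,2,4) with a≤c, −a<b≤a
g is negative-definite; reduce −g:
−g: flip: (5,4,3)→(3,-4,5)
−g: translate: b→2 (≡-4 mod 6), so (3,-4,5)→(3,2,4)
−g: reduced (well bottom): (3,2,4) with a≤c, −a<b≤a
flip sign back: reduced form of g is (-3,-2,-4)
reduced forms (3, 2, 4) vs (-3, -2, -4) ⇒ inequivalent

no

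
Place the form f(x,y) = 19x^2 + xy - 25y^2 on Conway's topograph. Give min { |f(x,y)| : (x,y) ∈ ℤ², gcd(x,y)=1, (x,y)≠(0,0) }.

descent: ρ → (-25,-1,19)
descent: ρ → (19,39,-5)  [lands on river]
river: ρ → (-5,41,11)
river: ρ → (11,25,-29)
river: ρ → (-29,33,7)
river: ρ → (7,37,-19)
river: ρ → (-19,39,5)
river: ρ → (5,41,-11)
river: ρ → (-11,25,29)
river: ρ → (29,33,-7)
river: ρ → (-7,37,19)
closes: descent 2, river 10
min |a| on river = 5

5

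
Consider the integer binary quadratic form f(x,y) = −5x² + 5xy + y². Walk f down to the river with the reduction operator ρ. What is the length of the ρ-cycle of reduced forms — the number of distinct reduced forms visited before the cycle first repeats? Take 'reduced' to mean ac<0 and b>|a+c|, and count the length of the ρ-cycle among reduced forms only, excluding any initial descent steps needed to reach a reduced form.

D = 45, ⌊√D⌋ = 6
river: ρ → (1,5,-5)
river: ρ → (-5,5,1)
ρ-cycle length = 2 (tail of 0 descent steps not counted)

2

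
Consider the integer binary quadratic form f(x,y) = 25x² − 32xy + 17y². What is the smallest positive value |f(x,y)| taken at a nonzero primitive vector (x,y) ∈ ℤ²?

translate: b→18 (≡-32 mod 50), so (25,-32,17)→(25,18,10)
flip: (25,18,10)→(10,-18,25)
translate: b→2 (≡-18 mod 20), so (10,-18,25)→(10,2,17)
reduced (well bottom): (10,2,17) with a≤c, −a<b≤a
well minimum = a = 10

10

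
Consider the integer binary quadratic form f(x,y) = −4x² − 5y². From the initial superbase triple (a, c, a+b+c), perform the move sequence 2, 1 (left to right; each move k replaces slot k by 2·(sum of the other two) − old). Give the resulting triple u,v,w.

start (-4,-5,-9) = (f(1,0),f(0,1),f(1,1))
replace slot 2: 2·((-4)+(-9)) − (-5) = -21 → (-4,-21,-9)
replace slot 1: 2·((-21)+(-9)) − (-4) = -56 → (-56,-21,-9)

-56,-21,-9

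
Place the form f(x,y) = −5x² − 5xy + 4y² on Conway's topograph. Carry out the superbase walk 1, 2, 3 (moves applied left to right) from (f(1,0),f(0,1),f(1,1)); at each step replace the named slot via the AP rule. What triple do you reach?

start (-5,4,-6) = (f(1,0),f(0,1),f(1,1))
replace slot 1: 2·(4+(-6)) − (-5) = 1 → (1,4,-6)
replace slot 2: 2·(1+(-6)) − 4 = -14 → (1,-14,-6)
replace slot 3: 2·(1+(-14)) − (-6) = -20 → (1,-14,-20)

1,-14,-20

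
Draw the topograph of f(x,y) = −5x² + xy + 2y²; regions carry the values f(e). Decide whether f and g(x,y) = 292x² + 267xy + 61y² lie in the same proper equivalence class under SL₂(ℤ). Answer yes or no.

D₁ = 41, D₂ = 41
river cycle of f (length 10): (2, 3, -4), (-4, 5, 1), (1, 5, -4), (-4, 3, 2), (2, 5, -2), (-2, 3, 4), (4, 5, -1), (-1, 5, 4), (4, 3, -2), (-2, 5, 2)
river cycle of g (length 10): (2, 3, -4), (-4, 5, 1), (1, 5, -4), (-4, 3, 2), (2, 5, -2), (-2, 3, 4), (4, 5, -1), (-1, 5, 4), (4, 3, -2), (-2, 5, 2)
cycles coincide ⇒ equivalent

yes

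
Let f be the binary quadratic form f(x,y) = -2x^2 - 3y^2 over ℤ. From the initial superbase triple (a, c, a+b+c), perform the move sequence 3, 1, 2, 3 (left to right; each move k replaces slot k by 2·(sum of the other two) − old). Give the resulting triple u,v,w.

start (-2,-3,-5) = (f(1,0),f(0,1),f(1,1))
replace slot 3: 2·((-2)+(-3)) − (-5) = -5 → (-2,-3,-5)
replace slot 1: 2·((-3)+(-5)) − (-2) = -14 → (-14,-3,-5)
replace slot 2: 2·((-14)+(-5)) − (-3) = -35 → (-14,-35,-5)
replace slot 3: 2·((-14)+(-35)) − (-5) = -93 → (-14,-35,-93)

-14,-35,-93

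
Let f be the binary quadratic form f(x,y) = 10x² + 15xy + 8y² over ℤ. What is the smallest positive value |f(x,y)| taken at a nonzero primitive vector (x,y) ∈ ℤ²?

translate: b→-5 (≡15 mod 20), so (10,15,8)→(10,-5,3)
flip: (10,-5,3)→(3,5,10)
translate: b→-1 (≡5 mod 6), so (3,5,10)→(3,-1,8)
reduced (well bottom): (3,-1,8) with a≤c, −a<b≤a
well minimum = a = 3

3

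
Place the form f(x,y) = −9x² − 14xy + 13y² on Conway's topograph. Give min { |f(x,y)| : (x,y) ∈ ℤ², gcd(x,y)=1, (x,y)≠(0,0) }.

descent: ρ → (13,14,-9)  [lands on river]
river: ρ → (-9,22,5)
river: ρ → (5,18,-17)
river: ρ → (-17,16,6)
river: ρ → (6,20,-11)
river: ρ → (-11,24,2)
river: ρ → (2,24,-11)
river: ρ → (-11,20,6)
river: ρ → (6,16,-17)
river: ρ → (-17,18,5)
river: ρ → (5,22,-9)
river: ρ → (-9,14,13)
river: ρ → (13,12,-10)
river: ρ → (-10,8,15)
river: ρ → (15,22,-3)
river: ρ → (-3,20,22)
river: ρ → (22,24,-1)
river: ρ → (-1,24,22)
river: ρ → (22,20,-3)
river: ρ → (-3,22,15)
river: ρ → (15,8,-10)
river: ρ → (-10,12,13)
closes: descent 1, river 22
min |a| on river = 1

1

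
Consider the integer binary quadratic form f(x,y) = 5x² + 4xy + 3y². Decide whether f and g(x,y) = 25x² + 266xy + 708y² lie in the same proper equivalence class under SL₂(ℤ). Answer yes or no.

D₁ = -44, D₂ = -44
f: flip: (5,4,3)→(3,-4,5)
f: translate: b→2 (≡-4 mod 6), so (3,-4,5)→(3,2,4)
f: reduced (well bottom): (3,2,4) with a≤c, −a<b≤a
g: translate: b→16 (≡266 mod 50), so (25,266,708)→(25,16,3)
g: flip: (25,16,3)→(3,-16,25)
g: translate: b→2 (≡-16 mod 6), so (3,-16,25)→(3,2,4)
g: reduced (well bottom): (3,2,4) with a≤c, −a<b≤a
reduced forms (3, 2, 4) vs (3, 2, 4) ⇒ equivalent

yes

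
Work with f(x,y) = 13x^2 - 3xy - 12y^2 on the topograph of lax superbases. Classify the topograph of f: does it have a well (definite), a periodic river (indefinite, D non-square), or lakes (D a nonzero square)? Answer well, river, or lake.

D = b²−4ac = (-3)² − 4·13·(-12) = 633
D > 0 non-square ⇒ indefinite ⇒ periodic river

river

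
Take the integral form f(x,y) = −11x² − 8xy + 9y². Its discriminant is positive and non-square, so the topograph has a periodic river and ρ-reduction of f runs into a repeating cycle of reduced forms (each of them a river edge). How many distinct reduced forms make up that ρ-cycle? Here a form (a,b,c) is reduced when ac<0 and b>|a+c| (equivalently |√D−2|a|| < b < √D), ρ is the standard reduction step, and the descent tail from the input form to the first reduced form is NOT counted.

D = 460, ⌊√D⌋ = 21
descent: ρ → (9,8,-11)  [lands on river]
river: ρ → (-11,14,6)
river: ρ → (6,10,-15)
river: ρ → (-15,20,1)
river: ρ → (1,20,-15)
river: ρ → (-15,10,6)
river: ρ → (6,14,-11)
river: ρ → (-11,8,9)
river: ρ → (9,10,-10)
river: ρ → (-10,10,9)
ρ-cycle length = 10 (tail of 1 descent step not counted)

10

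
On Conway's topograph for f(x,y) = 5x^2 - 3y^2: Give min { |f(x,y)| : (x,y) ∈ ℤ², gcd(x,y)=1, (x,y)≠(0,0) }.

descent: ρ → (-3,6,2)  [lands on river]
river: ρ → (2,6,-3)
closes: descent 1, river 2
min |a| on river = 2

2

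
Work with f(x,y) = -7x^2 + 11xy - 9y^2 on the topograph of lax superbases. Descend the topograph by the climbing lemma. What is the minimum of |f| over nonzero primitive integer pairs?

translate: b→3 (≡-11 mod 14), so (7,-11,9)→(7,3,5)
flip: (7,3,5)→(5,-3,7)
reduced (well bottom): (5,-3,7) with a≤c, −a<b≤a
well minimum |f| = |-5| = 5 (negative-definite)

5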